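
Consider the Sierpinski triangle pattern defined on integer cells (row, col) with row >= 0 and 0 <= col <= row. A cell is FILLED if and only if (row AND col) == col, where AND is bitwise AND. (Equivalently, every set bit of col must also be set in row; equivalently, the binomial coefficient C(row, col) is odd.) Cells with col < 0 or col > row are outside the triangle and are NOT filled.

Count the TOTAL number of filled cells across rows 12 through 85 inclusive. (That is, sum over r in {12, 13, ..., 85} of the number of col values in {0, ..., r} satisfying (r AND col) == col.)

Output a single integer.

r12=1100 pc2: +4 =4
r13=1101 pc3: +8 =12
r14=1110 pc3: +8 =20
r15=1111 pc4: +16 =36
r16=10000 pc1: +2 =38
r17=10001 pc2: +4 =42
r18=10010 pc2: +4 =46
r19=10011 pc3: +8 =54
r20=10100 pc2: +4 =58
r21=10101 pc3: +8 =66
r22=10110 pc3: +8 =74
r23=10111 pc4: +16 =90
r24=11000 pc2: +4 =94
r25=11001 pc3: +8 =102
r26=11010 pc3: +8 =110
r27=11011 pc4: +16 =126
r28=11100 pc3: +8 =134
r29=11101 pc4: +16 =150
r30=11110 pc4: +16 =166
r31=11111 pc5: +32 =198
r32=100000 pc1: +2 =200
r33=100001 pc2: +4 =204
r34=100010 pc2: +4 =208
r35=100011 pc3: +8 =216
r36=100100 pc2: +4 =220
r37=100101 pc3: +8 =228
r38=100110 pc3: +8 =236
r39=100111 pc4: +16 =252
r40=101000 pc2: +4 =256
r41=101001 pc3: +8 =264
r42=101010 pc3: +8 =272
r43=101011 pc4: +16 =288
r44=101100 pc3: +8 =296
r45=101101 pc4: +16 =312
r46=101110 pc4: +16 =328
r47=101111 pc5: +32 =360
r48=110000 pc2: +4 =364
r49=110001 pc3: +8 =372
r50=110010 pc3: +8 =380
r51=110011 pc4: +16 =396
r52=110100 pc3: +8 =404
r53=110101 pc4: +16 =420
r54=110110 pc4: +16 =436
r55=110111 pc5: +32 =468
r56=111000 pc3: +8 =476
r57=111001 pc4: +16 =492
r58=111010 pc4: +16 =508
r59=111011 pc5: +32 =540
r60=111100 pc4: +16 =556
r61=111101 pc5: +32 =588
r62=111110 pc5: +32 =620
r63=111111 pc6: +64 =684
r64=1000000 pc1: +2 =686
r65=1000001 pc2: +4 =690
r66=1000010 pc2: +4 =694
r67=1000011 pc3: +8 =702
r68=1000100 pc2: +4 =706
r69=1000101 pc3: +8 =714
r70=1000110 pc3: +8 =722
r71=1000111 pc4: +16 =738
r72=1001000 pc2: +4 =742
r73=1001001 pc3: +8 =750
r74=1001010 pc3: +8 =758
r75=1001011 pc4: +16 =774
r76=1001100 pc3: +8 =782
r77=1001101 pc4: +16 =798
r78=1001110 pc4: +16 =814
r79=1001111 pc5: +32 =846
r80=1010000 pc2: +4 =850
r81=1010001 pc3: +8 =858
r82=1010010 pc3: +8 =866
r83=1010011 pc4: +16 =882
r84=1010100 pc3: +8 =890
r85=1010101 pc4: +16 =906

Answer: 906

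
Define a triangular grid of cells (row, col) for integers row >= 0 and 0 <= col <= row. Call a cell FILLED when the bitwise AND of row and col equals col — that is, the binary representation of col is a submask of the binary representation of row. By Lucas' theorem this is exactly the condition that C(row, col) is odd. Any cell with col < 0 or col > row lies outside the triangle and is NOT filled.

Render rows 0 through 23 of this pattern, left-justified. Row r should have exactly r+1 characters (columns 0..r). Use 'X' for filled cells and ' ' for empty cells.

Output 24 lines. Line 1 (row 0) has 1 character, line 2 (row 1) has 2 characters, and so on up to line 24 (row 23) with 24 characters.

Answer: X
XX
X X
XXXX
X   X
XX  XX
X X X X
XXXXXXXX
X       X
XX      XX
X X     X X
XXXX    XXXX
X   X   X   X
XX  XX  XX  XX
X X X X X X X X
XXXXXXXXXXXXXXXX
X               X
XX              XX
X X             X X
XXXX            XXXX
X   X           X   X
XX  XX          XX  XX
X X X X         X X X X
XXXXXXXX        XXXXXXXX

Derivation:
r0=0: X
r1=1: XX
r2=10: X X
r3=11: XXXX
r4=100: X   X
r5=101: XX  XX
r6=110: X X X X
r7=111: XXXXXXXX
r8=1000: X       X
r9=1001: XX      XX
r10=1010: X X     X X
r11=1011: XXXX    XXXX
r12=1100: X   X   X   X
r13=1101: XX  XX  XX  XX
r14=1110: X X X X X X X X
r15=1111: XXXXXXXXXXXXXXXX
r16=10000: X               X
r17=10001: XX              XX
r18=10010: X X             X X
r19=10011: XXXX            XXXX
r20=10100: X   X           X   X
r21=10101: XX  XX          XX  XX
r22=10110: X X X X         X X X X
r23=10111: XXXXXXXX        XXXXXXXX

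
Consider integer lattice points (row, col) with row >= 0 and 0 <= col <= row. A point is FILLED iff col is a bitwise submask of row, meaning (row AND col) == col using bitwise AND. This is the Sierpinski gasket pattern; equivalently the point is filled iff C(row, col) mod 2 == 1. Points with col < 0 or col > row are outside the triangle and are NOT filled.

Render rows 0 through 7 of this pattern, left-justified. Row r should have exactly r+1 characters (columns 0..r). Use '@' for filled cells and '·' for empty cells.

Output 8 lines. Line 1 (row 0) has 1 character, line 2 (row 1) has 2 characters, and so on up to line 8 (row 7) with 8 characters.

Answer: @
@@
@·@
@@@@
@···@
@@··@@
@·@·@·@
@@@@@@@@

Derivation:
r0=0: @
r1=1: @@
r2=10: @·@
r3=11: @@@@
r4=100: @···@
r5=101: @@··@@
r6=110: @·@·@·@
r7=111: @@@@@@@@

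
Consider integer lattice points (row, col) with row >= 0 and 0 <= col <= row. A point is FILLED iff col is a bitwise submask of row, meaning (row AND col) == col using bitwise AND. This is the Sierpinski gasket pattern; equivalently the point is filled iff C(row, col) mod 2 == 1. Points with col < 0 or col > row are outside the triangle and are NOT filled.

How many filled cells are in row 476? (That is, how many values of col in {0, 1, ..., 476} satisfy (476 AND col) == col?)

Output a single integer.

476 in binary = 111011100
popcount(476) = number of 1-bits in 111011100 = 6
A col c satisfies (476 AND c) == c iff every set bit of c is also set in 476; each of the 6 set bits of 476 can independently be on or off in c.
count = 2^6 = 64

Answer: 64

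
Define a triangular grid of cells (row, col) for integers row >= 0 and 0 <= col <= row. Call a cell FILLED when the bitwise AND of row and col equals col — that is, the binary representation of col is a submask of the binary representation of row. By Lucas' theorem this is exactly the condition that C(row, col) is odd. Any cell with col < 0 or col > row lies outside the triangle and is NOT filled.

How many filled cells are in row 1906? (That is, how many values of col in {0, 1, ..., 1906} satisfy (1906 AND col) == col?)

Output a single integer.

1906 in binary = 11101110010
popcount(1906) = number of 1-bits in 11101110010 = 7
A col c satisfies (1906 AND c) == c iff every set bit of c is also set in 1906; each of the 7 set bits of 1906 can independently be on or off in c.
count = 2^7 = 128

Answer: 128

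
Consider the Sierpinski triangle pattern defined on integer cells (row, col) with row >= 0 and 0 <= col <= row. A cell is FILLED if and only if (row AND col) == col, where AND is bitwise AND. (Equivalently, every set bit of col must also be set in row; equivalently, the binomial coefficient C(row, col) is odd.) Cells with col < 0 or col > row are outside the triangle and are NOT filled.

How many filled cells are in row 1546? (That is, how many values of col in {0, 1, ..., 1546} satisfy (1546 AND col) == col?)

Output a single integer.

Answer: 16

Derivation:
1546 in binary = 11000001010
popcount(1546) = number of 1-bits in 11000001010 = 4
A col c satisfies (1546 AND c) == c iff every set bit of c is also set in 1546; each of the 4 set bits of 1546 can independently be on or off in c.
count = 2^4 = 16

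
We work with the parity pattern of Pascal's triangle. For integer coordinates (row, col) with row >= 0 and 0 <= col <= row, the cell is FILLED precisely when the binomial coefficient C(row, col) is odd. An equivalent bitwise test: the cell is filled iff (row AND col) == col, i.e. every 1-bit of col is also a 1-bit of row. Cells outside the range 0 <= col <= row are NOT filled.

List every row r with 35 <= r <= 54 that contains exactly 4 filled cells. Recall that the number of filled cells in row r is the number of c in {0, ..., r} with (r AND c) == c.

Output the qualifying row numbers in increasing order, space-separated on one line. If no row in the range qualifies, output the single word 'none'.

Row r has 2^popcount(r) filled cells, so we need popcount(r) = log2(4) = 2.
Scan r = 35..54 and keep those with exactly 2 one-bits:
r=35=100011 popcount=3 -> skip
r=36=100100 popcount=2 -> KEEP
r=37=100101 popcount=3 -> skip
r=38=100110 popcount=3 -> skip
r=39=100111 popcount=4 -> skip
r=40=101000 popcount=2 -> KEEP
r=41=101001 popcount=3 -> skip
r=42=101010 popcount=3 -> skip
r=43=101011 popcount=4 -> skip
r=44=101100 popcount=3 -> skip
r=45=101101 popcount=4 -> skip
r=46=101110 popcount=4 -> skip
r=47=101111 popcount=5 -> skip
r=48=110000 popcount=2 -> KEEP
r=49=110001 popcount=3 -> skip
r=50=110010 popcount=3 -> skip
r=51=110011 popcount=4 -> skip
r=52=110100 popcount=3 -> skip
r=53=110101 popcount=4 -> skip
r=54=110110 popcount=4 -> skip
Kept rows: 36 40 48

Answer: 36 40 48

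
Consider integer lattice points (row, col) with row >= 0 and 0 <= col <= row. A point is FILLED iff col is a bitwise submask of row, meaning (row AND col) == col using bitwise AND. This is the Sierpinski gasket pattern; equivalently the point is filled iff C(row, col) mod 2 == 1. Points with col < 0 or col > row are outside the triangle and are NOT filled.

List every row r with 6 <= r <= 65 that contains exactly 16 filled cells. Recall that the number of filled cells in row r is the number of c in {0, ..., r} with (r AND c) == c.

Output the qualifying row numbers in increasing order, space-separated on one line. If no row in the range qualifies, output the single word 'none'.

Row r has 2^popcount(r) filled cells, so we need popcount(r) = log2(16) = 4.
Scan r = 6..65 and keep those with exactly 4 one-bits:
r=6=110 popcount=2 -> skip
r=7=111 popcount=3 -> skip
r=8=1000 popcount=1 -> skip
r=9=1001 popcount=2 -> skip
r=10=1010 popcount=2 -> skip
r=11=1011 popcount=3 -> skip
r=12=1100 popcount=2 -> skip
r=13=1101 popcount=3 -> skip
r=14=1110 popcount=3 -> skip
r=15=1111 popcount=4 -> KEEP
r=16=10000 popcount=1 -> skip
r=17=10001 popcount=2 -> skip
r=18=10010 popcount=2 -> skip
r=19=10011 popcount=3 -> skip
r=20=10100 popcount=2 -> skip
r=21=10101 popcount=3 -> skip
r=22=10110 popcount=3 -> skip
r=23=10111 popcount=4 -> KEEP
r=24=11000 popcount=2 -> skip
r=25=11001 popcount=3 -> skip
r=26=11010 popcount=3 -> skip
r=27=11011 popcount=4 -> KEEP
r=28=11100 popcount=3 -> skip
r=29=11101 popcount=4 -> KEEP
r=30=11110 popcount=4 -> KEEP
r=31=11111 popcount=5 -> skip
r=32=100000 popcount=1 -> skip
r=33=100001 popcount=2 -> skip
r=34=100010 popcount=2 -> skip
r=35=100011 popcount=3 -> skip
r=36=100100 popcount=2 -> skip
r=37=100101 popcount=3 -> skip
r=38=100110 popcount=3 -> skip
r=39=100111 popcount=4 -> KEEP
r=40=101000 popcount=2 -> skip
r=41=101001 popcount=3 -> skip
r=42=101010 popcount=3 -> skip
r=43=101011 popcount=4 -> KEEP
r=44=101100 popcount=3 -> skip
r=45=101101 popcount=4 -> KEEP
r=46=101110 popcount=4 -> KEEP
r=47=101111 popcount=5 -> skip
r=48=110000 popcount=2 -> skip
r=49=110001 popcount=3 -> skip
r=50=110010 popcount=3 -> skip
r=51=110011 popcount=4 -> KEEP
r=52=110100 popcount=3 -> skip
r=53=110101 popcount=4 -> KEEP
r=54=110110 popcount=4 -> KEEP
r=55=110111 popcount=5 -> skip
r=56=111000 popcount=3 -> skip
r=57=111001 popcount=4 -> KEEP
r=58=111010 popcount=4 -> KEEP
r=59=111011 popcount=5 -> skip
r=60=111100 popcount=4 -> KEEP
r=61=111101 popcount=5 -> skip
r=62=111110 popcount=5 -> skip
r=63=111111 popcount=6 -> skip
r=64=1000000 popcount=1 -> skip
r=65=1000001 popcount=2 -> skip
Kept rows: 15 23 27 29 30 39 43 45 46 51 53 54 57 58 60

Answer: 15 23 27 29 30 39 43 45 46 51 53 54 57 58 60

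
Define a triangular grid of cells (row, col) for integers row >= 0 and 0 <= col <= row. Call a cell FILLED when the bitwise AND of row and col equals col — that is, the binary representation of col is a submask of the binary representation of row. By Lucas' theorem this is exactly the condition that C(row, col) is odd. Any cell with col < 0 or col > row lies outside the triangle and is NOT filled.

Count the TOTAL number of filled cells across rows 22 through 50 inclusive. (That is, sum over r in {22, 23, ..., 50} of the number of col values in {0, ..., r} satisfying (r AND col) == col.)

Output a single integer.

Answer: 314

Derivation:
r22=10110 pc3: +8 =8
r23=10111 pc4: +16 =24
r24=11000 pc2: +4 =28
r25=11001 pc3: +8 =36
r26=11010 pc3: +8 =44
r27=11011 pc4: +16 =60
r28=11100 pc3: +8 =68
r29=11101 pc4: +16 =84
r30=11110 pc4: +16 =100
r31=11111 pc5: +32 =132
r32=100000 pc1: +2 =134
r33=100001 pc2: +4 =138
r34=100010 pc2: +4 =142
r35=100011 pc3: +8 =150
r36=100100 pc2: +4 =154
r37=100101 pc3: +8 =162
r38=100110 pc3: +8 =170
r39=100111 pc4: +16 =186
r40=101000 pc2: +4 =190
r41=101001 pc3: +8 =198
r42=101010 pc3: +8 =206
r43=101011 pc4: +16 =222
r44=101100 pc3: +8 =230
r45=101101 pc4: +16 =246
r46=101110 pc4: +16 =262
r47=101111 pc5: +32 =294
r48=110000 pc2: +4 =298
r49=110001 pc3: +8 =306
r50=110010 pc3: +8 =314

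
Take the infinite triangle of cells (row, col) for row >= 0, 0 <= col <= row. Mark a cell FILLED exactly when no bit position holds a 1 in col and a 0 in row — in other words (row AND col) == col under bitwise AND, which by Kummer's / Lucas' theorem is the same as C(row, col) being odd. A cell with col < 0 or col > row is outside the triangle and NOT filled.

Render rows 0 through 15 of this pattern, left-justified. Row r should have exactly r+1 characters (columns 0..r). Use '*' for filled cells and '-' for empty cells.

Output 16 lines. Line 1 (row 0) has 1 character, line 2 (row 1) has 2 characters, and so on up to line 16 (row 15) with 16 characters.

Answer: *
**
*-*
****
*---*
**--**
*-*-*-*
********
*-------*
**------**
*-*-----*-*
****----****
*---*---*---*
**--**--**--**
*-*-*-*-*-*-*-*
****************

Derivation:
r0=0: *
r1=1: **
r2=10: *-*
r3=11: ****
r4=100: *---*
r5=101: **--**
r6=110: *-*-*-*
r7=111: ********
r8=1000: *-------*
r9=1001: **------**
r10=1010: *-*-----*-*
r11=1011: ****----****
r12=1100: *---*---*---*
r13=1101: **--**--**--**
r14=1110: *-*-*-*-*-*-*-*
r15=1111: ****************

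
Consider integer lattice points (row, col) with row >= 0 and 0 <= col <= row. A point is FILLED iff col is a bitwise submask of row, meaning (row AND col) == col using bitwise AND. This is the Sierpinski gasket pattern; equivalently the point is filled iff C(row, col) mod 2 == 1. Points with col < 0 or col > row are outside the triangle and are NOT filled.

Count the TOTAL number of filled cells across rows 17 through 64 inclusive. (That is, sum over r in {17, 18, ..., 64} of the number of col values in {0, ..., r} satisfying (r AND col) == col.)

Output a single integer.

Answer: 648

Derivation:
r17=10001 pc2: +4 =4
r18=10010 pc2: +4 =8
r19=10011 pc3: +8 =16
r20=10100 pc2: +4 =20
r21=10101 pc3: +8 =28
r22=10110 pc3: +8 =36
r23=10111 pc4: +16 =52
r24=11000 pc2: +4 =56
r25=11001 pc3: +8 =64
r26=11010 pc3: +8 =72
r27=11011 pc4: +16 =88
r28=11100 pc3: +8 =96
r29=11101 pc4: +16 =112
r30=11110 pc4: +16 =128
r31=11111 pc5: +32 =160
r32=100000 pc1: +2 =162
r33=100001 pc2: +4 =166
r34=100010 pc2: +4 =170
r35=100011 pc3: +8 =178
r36=100100 pc2: +4 =182
r37=100101 pc3: +8 =190
r38=100110 pc3: +8 =198
r39=100111 pc4: +16 =214
r40=101000 pc2: +4 =218
r41=101001 pc3: +8 =226
r42=101010 pc3: +8 =234
r43=101011 pc4: +16 =250
r44=101100 pc3: +8 =258
r45=101101 pc4: +16 =274
r46=101110 pc4: +16 =290
r47=101111 pc5: +32 =322
r48=110000 pc2: +4 =326
r49=110001 pc3: +8 =334
r50=110010 pc3: +8 =342
r51=110011 pc4: +16 =358
r52=110100 pc3: +8 =366
r53=110101 pc4: +16 =382
r54=110110 pc4: +16 =398
r55=110111 pc5: +32 =430
r56=111000 pc3: +8 =438
r57=111001 pc4: +16 =454
r58=111010 pc4: +16 =470
r59=111011 pc5: +32 =502
r60=111100 pc4: +16 =518
r61=111101 pc5: +32 =550
r62=111110 pc5: +32 =582
r63=111111 pc6: +64 =646
r64=1000000 pc1: +2 =648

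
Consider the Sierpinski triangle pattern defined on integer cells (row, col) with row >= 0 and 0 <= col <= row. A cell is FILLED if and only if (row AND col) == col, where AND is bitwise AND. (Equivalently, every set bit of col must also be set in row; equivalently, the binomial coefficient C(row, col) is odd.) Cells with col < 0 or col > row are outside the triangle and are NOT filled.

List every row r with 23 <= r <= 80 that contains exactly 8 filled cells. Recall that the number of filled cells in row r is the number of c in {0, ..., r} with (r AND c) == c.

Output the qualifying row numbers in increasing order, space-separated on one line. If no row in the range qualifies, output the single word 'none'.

Row r has 2^popcount(r) filled cells, so we need popcount(r) = log2(8) = 3.
Scan r = 23..80 and keep those with exactly 3 one-bits:
r=23=10111 popcount=4 -> skip
r=24=11000 popcount=2 -> skip
r=25=11001 popcount=3 -> KEEP
r=26=11010 popcount=3 -> KEEP
r=27=11011 popcount=4 -> skip
r=28=11100 popcount=3 -> KEEP
r=29=11101 popcount=4 -> skip
r=30=11110 popcount=4 -> skip
r=31=11111 popcount=5 -> skip
r=32=100000 popcount=1 -> skip
r=33=100001 popcount=2 -> skip
r=34=100010 popcount=2 -> skip
r=35=100011 popcount=3 -> KEEP
r=36=100100 popcount=2 -> skip
r=37=100101 popcount=3 -> KEEP
r=38=100110 popcount=3 -> KEEP
r=39=100111 popcount=4 -> skip
r=40=101000 popcount=2 -> skip
r=41=101001 popcount=3 -> KEEP
r=42=101010 popcount=3 -> KEEP
r=43=101011 popcount=4 -> skip
r=44=101100 popcount=3 -> KEEP
r=45=101101 popcount=4 -> skip
r=46=101110 popcount=4 -> skip
r=47=101111 popcount=5 -> skip
r=48=110000 popcount=2 -> skip
r=49=110001 popcount=3 -> KEEP
r=50=110010 popcount=3 -> KEEP
r=51=110011 popcount=4 -> skip
r=52=110100 popcount=3 -> KEEP
r=53=110101 popcount=4 -> skip
r=54=110110 popcount=4 -> skip
r=55=110111 popcount=5 -> skip
r=56=111000 popcount=3 -> KEEP
r=57=111001 popcount=4 -> skip
r=58=111010 popcount=4 -> skip
r=59=111011 popcount=5 -> skip
r=60=111100 popcount=4 -> skip
r=61=111101 popcount=5 -> skip
r=62=111110 popcount=5 -> skip
r=63=111111 popcount=6 -> skip
r=64=1000000 popcount=1 -> skip
r=65=1000001 popcount=2 -> skip
r=66=1000010 popcount=2 -> skip
r=67=1000011 popcount=3 -> KEEP
r=68=1000100 popcount=2 -> skip
r=69=1000101 popcount=3 -> KEEP
r=70=1000110 popcount=3 -> KEEP
r=71=1000111 popcount=4 -> skip
r=72=1001000 popcount=2 -> skip
r=73=1001001 popcount=3 -> KEEP
r=74=1001010 popcount=3 -> KEEP
r=75=1001011 popcount=4 -> skip
r=76=1001100 popcount=3 -> KEEP
r=77=1001101 popcount=4 -> skip
r=78=1001110 popcount=4 -> skip
r=79=1001111 popcount=5 -> skip
r=80=1010000 popcount=2 -> skip
Kept rows: 25 26 28 35 37 38 41 42 44 49 50 52 56 67 69 70 73 74 76

Answer: 25 26 28 35 37 38 41 42 44 49 50 52 56 67 69 70 73 74 76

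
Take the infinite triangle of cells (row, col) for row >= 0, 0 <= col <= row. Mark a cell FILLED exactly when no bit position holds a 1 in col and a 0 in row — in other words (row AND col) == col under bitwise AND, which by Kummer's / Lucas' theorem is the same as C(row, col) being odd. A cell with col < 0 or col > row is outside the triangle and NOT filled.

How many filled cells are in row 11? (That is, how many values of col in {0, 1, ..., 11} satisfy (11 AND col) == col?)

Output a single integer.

11 in binary = 1011
popcount(11) = number of 1-bits in 1011 = 3
A col c satisfies (11 AND c) == c iff every set bit of c is also set in 11; each of the 3 set bits of 11 can independently be on or off in c.
count = 2^3 = 8

Answer: 8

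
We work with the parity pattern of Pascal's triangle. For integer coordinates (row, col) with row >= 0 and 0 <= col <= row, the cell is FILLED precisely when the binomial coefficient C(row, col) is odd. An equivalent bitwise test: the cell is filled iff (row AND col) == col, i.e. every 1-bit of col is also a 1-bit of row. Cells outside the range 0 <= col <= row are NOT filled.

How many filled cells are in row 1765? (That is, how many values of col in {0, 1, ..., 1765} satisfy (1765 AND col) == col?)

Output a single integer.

1765 in binary = 11011100101
popcount(1765) = number of 1-bits in 11011100101 = 7
A col c satisfies (1765 AND c) == c iff every set bit of c is also set in 1765; each of the 7 set bits of 1765 can independently be on or off in c.
count = 2^7 = 128

Answer: 128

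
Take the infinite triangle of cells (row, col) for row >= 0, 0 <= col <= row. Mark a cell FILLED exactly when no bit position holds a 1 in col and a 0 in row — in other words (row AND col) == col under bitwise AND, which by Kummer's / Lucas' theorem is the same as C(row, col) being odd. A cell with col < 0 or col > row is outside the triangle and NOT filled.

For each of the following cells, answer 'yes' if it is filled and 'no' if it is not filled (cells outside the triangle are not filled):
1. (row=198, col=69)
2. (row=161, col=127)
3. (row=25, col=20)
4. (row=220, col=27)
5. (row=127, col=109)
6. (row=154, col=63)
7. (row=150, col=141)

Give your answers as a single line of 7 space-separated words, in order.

(198,69): row=0b11000110, col=0b1000101, row AND col = 0b1000100 = 68; 68 != 69 -> empty
(161,127): row=0b10100001, col=0b1111111, row AND col = 0b100001 = 33; 33 != 127 -> empty
(25,20): row=0b11001, col=0b10100, row AND col = 0b10000 = 16; 16 != 20 -> empty
(220,27): row=0b11011100, col=0b11011, row AND col = 0b11000 = 24; 24 != 27 -> empty
(127,109): row=0b1111111, col=0b1101101, row AND col = 0b1101101 = 109; 109 == 109 -> filled
(154,63): row=0b10011010, col=0b111111, row AND col = 0b11010 = 26; 26 != 63 -> empty
(150,141): row=0b10010110, col=0b10001101, row AND col = 0b10000100 = 132; 132 != 141 -> empty

Answer: no no no no yes no no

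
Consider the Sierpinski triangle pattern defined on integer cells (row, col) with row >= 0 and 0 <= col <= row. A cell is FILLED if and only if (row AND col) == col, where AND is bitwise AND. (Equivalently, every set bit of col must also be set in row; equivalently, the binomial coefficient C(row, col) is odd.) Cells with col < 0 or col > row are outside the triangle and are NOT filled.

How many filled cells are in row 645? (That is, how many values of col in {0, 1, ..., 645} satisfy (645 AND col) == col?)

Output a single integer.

645 in binary = 1010000101
popcount(645) = number of 1-bits in 1010000101 = 4
A col c satisfies (645 AND c) == c iff every set bit of c is also set in 645; each of the 4 set bits of 645 can independently be on or off in c.
count = 2^4 = 16

Answer: 16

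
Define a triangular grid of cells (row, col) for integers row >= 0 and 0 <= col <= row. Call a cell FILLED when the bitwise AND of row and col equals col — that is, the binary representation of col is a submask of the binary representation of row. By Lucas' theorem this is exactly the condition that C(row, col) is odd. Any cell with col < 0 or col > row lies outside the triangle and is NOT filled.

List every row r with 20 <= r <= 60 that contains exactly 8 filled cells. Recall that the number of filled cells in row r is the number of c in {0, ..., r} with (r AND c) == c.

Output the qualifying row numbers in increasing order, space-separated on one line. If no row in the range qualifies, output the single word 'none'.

Row r has 2^popcount(r) filled cells, so we need popcount(r) = log2(8) = 3.
Scan r = 20..60 and keep those with exactly 3 one-bits:
r=20=10100 popcount=2 -> skip
r=21=10101 popcount=3 -> KEEP
r=22=10110 popcount=3 -> KEEP
r=23=10111 popcount=4 -> skip
r=24=11000 popcount=2 -> skip
r=25=11001 popcount=3 -> KEEP
r=26=11010 popcount=3 -> KEEP
r=27=11011 popcount=4 -> skip
r=28=11100 popcount=3 -> KEEP
r=29=11101 popcount=4 -> skip
r=30=11110 popcount=4 -> skip
r=31=11111 popcount=5 -> skip
r=32=100000 popcount=1 -> skip
r=33=100001 popcount=2 -> skip
r=34=100010 popcount=2 -> skip
r=35=100011 popcount=3 -> KEEP
r=36=100100 popcount=2 -> skip
r=37=100101 popcount=3 -> KEEP
r=38=100110 popcount=3 -> KEEP
r=39=100111 popcount=4 -> skip
r=40=101000 popcount=2 -> skip
r=41=101001 popcount=3 -> KEEP
r=42=101010 popcount=3 -> KEEP
r=43=101011 popcount=4 -> skip
r=44=101100 popcount=3 -> KEEP
r=45=101101 popcount=4 -> skip
r=46=101110 popcount=4 -> skip
r=47=101111 popcount=5 -> skip
r=48=110000 popcount=2 -> skip
r=49=110001 popcount=3 -> KEEP
r=50=110010 popcount=3 -> KEEP
r=51=110011 popcount=4 -> skip
r=52=110100 popcount=3 -> KEEP
r=53=110101 popcount=4 -> skip
r=54=110110 popcount=4 -> skip
r=55=110111 popcount=5 -> skip
r=56=111000 popcount=3 -> KEEP
r=57=111001 popcount=4 -> skip
r=58=111010 popcount=4 -> skip
r=59=111011 popcount=5 -> skip
r=60=111100 popcount=4 -> skip
Kept rows: 21 22 25 26 28 35 37 38 41 42 44 49 50 52 56

Answer: 21 22 25 26 28 35 37 38 41 42 44 49 50 52 56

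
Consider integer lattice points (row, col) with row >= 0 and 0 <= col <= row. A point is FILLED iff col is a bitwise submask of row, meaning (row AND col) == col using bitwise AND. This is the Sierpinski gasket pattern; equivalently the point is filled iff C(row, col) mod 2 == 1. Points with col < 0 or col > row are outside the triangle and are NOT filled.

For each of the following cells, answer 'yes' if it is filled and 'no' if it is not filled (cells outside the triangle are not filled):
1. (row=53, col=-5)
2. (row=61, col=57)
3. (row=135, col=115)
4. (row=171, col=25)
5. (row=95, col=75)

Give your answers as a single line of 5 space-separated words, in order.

Answer: no yes no no yes

Derivation:
(53,-5): col outside [0, 53] -> not filled
(61,57): row=0b111101, col=0b111001, row AND col = 0b111001 = 57; 57 == 57 -> filled
(135,115): row=0b10000111, col=0b1110011, row AND col = 0b11 = 3; 3 != 115 -> empty
(171,25): row=0b10101011, col=0b11001, row AND col = 0b1001 = 9; 9 != 25 -> empty
(95,75): row=0b1011111, col=0b1001011, row AND col = 0b1001011 = 75; 75 == 75 -> filled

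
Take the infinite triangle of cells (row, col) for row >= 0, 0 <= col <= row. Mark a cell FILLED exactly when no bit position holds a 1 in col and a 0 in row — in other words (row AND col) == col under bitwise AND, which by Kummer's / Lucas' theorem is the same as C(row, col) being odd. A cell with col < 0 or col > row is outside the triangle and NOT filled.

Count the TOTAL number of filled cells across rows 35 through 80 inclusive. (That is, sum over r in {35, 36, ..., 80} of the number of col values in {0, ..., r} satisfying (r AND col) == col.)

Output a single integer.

r35=100011 pc3: +8 =8
r36=100100 pc2: +4 =12
r37=100101 pc3: +8 =20
r38=100110 pc3: +8 =28
r39=100111 pc4: +16 =44
r40=101000 pc2: +4 =48
r41=101001 pc3: +8 =56
r42=101010 pc3: +8 =64
r43=101011 pc4: +16 =80
r44=101100 pc3: +8 =88
r45=101101 pc4: +16 =104
r46=101110 pc4: +16 =120
r47=101111 pc5: +32 =152
r48=110000 pc2: +4 =156
r49=110001 pc3: +8 =164
r50=110010 pc3: +8 =172
r51=110011 pc4: +16 =188
r52=110100 pc3: +8 =196
r53=110101 pc4: +16 =212
r54=110110 pc4: +16 =228
r55=110111 pc5: +32 =260
r56=111000 pc3: +8 =268
r57=111001 pc4: +16 =284
r58=111010 pc4: +16 =300
r59=111011 pc5: +32 =332
r60=111100 pc4: +16 =348
r61=111101 pc5: +32 =380
r62=111110 pc5: +32 =412
r63=111111 pc6: +64 =476
r64=1000000 pc1: +2 =478
r65=1000001 pc2: +4 =482
r66=1000010 pc2: +4 =486
r67=1000011 pc3: +8 =494
r68=1000100 pc2: +4 =498
r69=1000101 pc3: +8 =506
r70=1000110 pc3: +8 =514
r71=1000111 pc4: +16 =530
r72=1001000 pc2: +4 =534
r73=1001001 pc3: +8 =542
r74=1001010 pc3: +8 =550
r75=1001011 pc4: +16 =566
r76=1001100 pc3: +8 =574
r77=1001101 pc4: +16 =590
r78=1001110 pc4: +16 =606
r79=1001111 pc5: +32 =638
r80=1010000 pc2: +4 =642

Answer: 642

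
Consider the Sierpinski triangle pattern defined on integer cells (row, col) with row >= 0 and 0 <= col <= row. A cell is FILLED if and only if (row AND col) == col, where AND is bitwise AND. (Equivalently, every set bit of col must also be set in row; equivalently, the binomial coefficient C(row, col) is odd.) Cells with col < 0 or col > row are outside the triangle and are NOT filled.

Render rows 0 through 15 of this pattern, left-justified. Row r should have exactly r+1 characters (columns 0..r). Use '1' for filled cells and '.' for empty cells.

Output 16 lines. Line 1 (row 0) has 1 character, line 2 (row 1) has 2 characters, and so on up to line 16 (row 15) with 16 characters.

Answer: 1
11
1.1
1111
1...1
11..11
1.1.1.1
11111111
1.......1
11......11
1.1.....1.1
1111....1111
1...1...1...1
11..11..11..11
1.1.1.1.1.1.1.1
1111111111111111

Derivation:
r0=0: 1
r1=1: 11
r2=10: 1.1
r3=11: 1111
r4=100: 1...1
r5=101: 11..11
r6=110: 1.1.1.1
r7=111: 11111111
r8=1000: 1.......1
r9=1001: 11......11
r10=1010: 1.1.....1.1
r11=1011: 1111....1111
r12=1100: 1...1...1...1
r13=1101: 11..11..11..11
r14=1110: 1.1.1.1.1.1.1.1
r15=1111: 1111111111111111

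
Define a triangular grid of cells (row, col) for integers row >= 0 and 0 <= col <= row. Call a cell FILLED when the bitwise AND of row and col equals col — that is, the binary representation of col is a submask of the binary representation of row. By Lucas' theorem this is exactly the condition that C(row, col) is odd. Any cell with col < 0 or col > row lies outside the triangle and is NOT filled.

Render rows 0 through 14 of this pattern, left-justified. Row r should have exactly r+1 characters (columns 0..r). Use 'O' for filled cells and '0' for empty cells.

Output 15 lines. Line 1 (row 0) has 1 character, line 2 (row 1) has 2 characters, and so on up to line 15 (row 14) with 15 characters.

r0=0: O
r1=1: OO
r2=10: O0O
r3=11: OOOO
r4=100: O000O
r5=101: OO00OO
r6=110: O0O0O0O
r7=111: OOOOOOOO
r8=1000: O0000000O
r9=1001: OO000000OO
r10=1010: O0O00000O0O
r11=1011: OOOO0000OOOO
r12=1100: O000O000O000O
r13=1101: OO00OO00OO00OO
r14=1110: O0O0O0O0O0O0O0O

Answer: O
OO
O0O
OOOO
O000O
OO00OO
O0O0O0O
OOOOOOOO
O0000000O
OO000000OO
O0O00000O0O
OOOO0000OOOO
O000O000O000O
OO00OO00OO00OO
O0O0O0O0O0O0O0O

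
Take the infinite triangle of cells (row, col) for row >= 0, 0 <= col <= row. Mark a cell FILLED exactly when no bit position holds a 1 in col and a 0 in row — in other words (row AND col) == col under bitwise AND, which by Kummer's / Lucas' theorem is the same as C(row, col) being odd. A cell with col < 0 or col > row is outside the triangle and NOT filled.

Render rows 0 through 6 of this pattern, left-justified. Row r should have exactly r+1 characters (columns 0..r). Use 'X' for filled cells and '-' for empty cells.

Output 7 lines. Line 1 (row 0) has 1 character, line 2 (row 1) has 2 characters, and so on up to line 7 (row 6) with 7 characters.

Answer: X
XX
X-X
XXXX
X---X
XX--XX
X-X-X-X

Derivation:
r0=0: X
r1=1: XX
r2=10: X-X
r3=11: XXXX
r4=100: X---X
r5=101: XX--XX
r6=110: X-X-X-X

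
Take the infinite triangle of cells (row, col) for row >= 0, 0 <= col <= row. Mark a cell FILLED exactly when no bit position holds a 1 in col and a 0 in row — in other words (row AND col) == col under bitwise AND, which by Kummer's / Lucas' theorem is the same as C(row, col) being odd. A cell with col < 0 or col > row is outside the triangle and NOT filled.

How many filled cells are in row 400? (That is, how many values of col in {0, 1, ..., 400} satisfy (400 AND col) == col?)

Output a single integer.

Answer: 8

Derivation:
400 in binary = 110010000
popcount(400) = number of 1-bits in 110010000 = 3
A col c satisfies (400 AND c) == c iff every set bit of c is also set in 400; each of the 3 set bits of 400 can independently be on or off in c.
count = 2^3 = 8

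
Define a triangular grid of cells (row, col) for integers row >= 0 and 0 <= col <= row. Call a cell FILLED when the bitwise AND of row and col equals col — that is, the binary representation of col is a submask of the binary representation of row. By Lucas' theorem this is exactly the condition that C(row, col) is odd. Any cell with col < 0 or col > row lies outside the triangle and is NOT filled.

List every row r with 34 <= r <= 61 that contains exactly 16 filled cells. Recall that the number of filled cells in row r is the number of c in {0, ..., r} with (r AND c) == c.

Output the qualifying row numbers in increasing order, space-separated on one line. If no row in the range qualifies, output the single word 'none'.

Answer: 39 43 45 46 51 53 54 57 58 60

Derivation:
Row r has 2^popcount(r) filled cells, so we need popcount(r) = log2(16) = 4.
Scan r = 34..61 and keep those with exactly 4 one-bits:
r=34=100010 popcount=2 -> skip
r=35=100011 popcount=3 -> skip
r=36=100100 popcount=2 -> skip
r=37=100101 popcount=3 -> skip
r=38=100110 popcount=3 -> skip
r=39=100111 popcount=4 -> KEEP
r=40=101000 popcount=2 -> skip
r=41=101001 popcount=3 -> skip
r=42=101010 popcount=3 -> skip
r=43=101011 popcount=4 -> KEEP
r=44=101100 popcount=3 -> skip
r=45=101101 popcount=4 -> KEEP
r=46=101110 popcount=4 -> KEEP
r=47=101111 popcount=5 -> skip
r=48=110000 popcount=2 -> skip
r=49=110001 popcount=3 -> skip
r=50=110010 popcount=3 -> skip
r=51=110011 popcount=4 -> KEEP
r=52=110100 popcount=3 -> skip
r=53=110101 popcount=4 -> KEEP
r=54=110110 popcount=4 -> KEEP
r=55=110111 popcount=5 -> skip
r=56=111000 popcount=3 -> skip
r=57=111001 popcount=4 -> KEEP
r=58=111010 popcount=4 -> KEEP
r=59=111011 popcount=5 -> skip
r=60=111100 popcount=4 -> KEEP
r=61=111101 popcount=5 -> skip
Kept rows: 39 43 45 46 51 53 54 57 58 60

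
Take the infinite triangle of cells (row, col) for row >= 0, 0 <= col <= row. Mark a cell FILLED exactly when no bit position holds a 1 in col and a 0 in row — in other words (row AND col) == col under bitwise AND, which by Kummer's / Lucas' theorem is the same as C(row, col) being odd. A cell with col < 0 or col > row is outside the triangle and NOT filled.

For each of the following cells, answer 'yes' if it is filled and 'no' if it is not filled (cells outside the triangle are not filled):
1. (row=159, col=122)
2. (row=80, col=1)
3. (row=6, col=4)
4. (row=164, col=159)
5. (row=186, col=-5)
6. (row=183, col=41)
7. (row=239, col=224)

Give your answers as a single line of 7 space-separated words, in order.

Answer: no no yes no no no yes

Derivation:
(159,122): row=0b10011111, col=0b1111010, row AND col = 0b11010 = 26; 26 != 122 -> empty
(80,1): row=0b1010000, col=0b1, row AND col = 0b0 = 0; 0 != 1 -> empty
(6,4): row=0b110, col=0b100, row AND col = 0b100 = 4; 4 == 4 -> filled
(164,159): row=0b10100100, col=0b10011111, row AND col = 0b10000100 = 132; 132 != 159 -> empty
(186,-5): col outside [0, 186] -> not filled
(183,41): row=0b10110111, col=0b101001, row AND col = 0b100001 = 33; 33 != 41 -> empty
(239,224): row=0b11101111, col=0b11100000, row AND col = 0b11100000 = 224; 224 == 224 -> filled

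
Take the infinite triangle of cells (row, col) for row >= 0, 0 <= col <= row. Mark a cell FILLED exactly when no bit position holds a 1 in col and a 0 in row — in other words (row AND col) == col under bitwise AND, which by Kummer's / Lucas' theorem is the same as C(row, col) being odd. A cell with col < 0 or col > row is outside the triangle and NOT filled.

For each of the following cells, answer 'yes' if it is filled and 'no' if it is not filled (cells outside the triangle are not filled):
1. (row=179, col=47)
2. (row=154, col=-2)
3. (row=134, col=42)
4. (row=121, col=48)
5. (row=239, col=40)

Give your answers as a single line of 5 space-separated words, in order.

(179,47): row=0b10110011, col=0b101111, row AND col = 0b100011 = 35; 35 != 47 -> empty
(154,-2): col outside [0, 154] -> not filled
(134,42): row=0b10000110, col=0b101010, row AND col = 0b10 = 2; 2 != 42 -> empty
(121,48): row=0b1111001, col=0b110000, row AND col = 0b110000 = 48; 48 == 48 -> filled
(239,40): row=0b11101111, col=0b101000, row AND col = 0b101000 = 40; 40 == 40 -> filled

Answer: no no no yes yes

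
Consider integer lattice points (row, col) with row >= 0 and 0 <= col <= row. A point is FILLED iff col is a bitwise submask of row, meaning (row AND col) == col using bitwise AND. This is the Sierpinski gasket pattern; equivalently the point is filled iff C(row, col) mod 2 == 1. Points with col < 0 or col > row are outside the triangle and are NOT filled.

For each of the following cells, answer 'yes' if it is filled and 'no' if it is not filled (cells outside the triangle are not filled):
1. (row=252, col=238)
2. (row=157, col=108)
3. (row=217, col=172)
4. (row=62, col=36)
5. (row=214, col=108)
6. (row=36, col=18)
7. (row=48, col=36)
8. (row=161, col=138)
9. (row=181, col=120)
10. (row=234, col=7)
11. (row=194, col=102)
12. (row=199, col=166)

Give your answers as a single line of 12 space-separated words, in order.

(252,238): row=0b11111100, col=0b11101110, row AND col = 0b11101100 = 236; 236 != 238 -> empty
(157,108): row=0b10011101, col=0b1101100, row AND col = 0b1100 = 12; 12 != 108 -> empty
(217,172): row=0b11011001, col=0b10101100, row AND col = 0b10001000 = 136; 136 != 172 -> empty
(62,36): row=0b111110, col=0b100100, row AND col = 0b100100 = 36; 36 == 36 -> filled
(214,108): row=0b11010110, col=0b1101100, row AND col = 0b1000100 = 68; 68 != 108 -> empty
(36,18): row=0b100100, col=0b10010, row AND col = 0b0 = 0; 0 != 18 -> empty
(48,36): row=0b110000, col=0b100100, row AND col = 0b100000 = 32; 32 != 36 -> empty
(161,138): row=0b10100001, col=0b10001010, row AND col = 0b10000000 = 128; 128 != 138 -> empty
(181,120): row=0b10110101, col=0b1111000, row AND col = 0b110000 = 48; 48 != 120 -> empty
(234,7): row=0b11101010, col=0b111, row AND col = 0b10 = 2; 2 != 7 -> empty
(194,102): row=0b11000010, col=0b1100110, row AND col = 0b1000010 = 66; 66 != 102 -> empty
(199,166): row=0b11000111, col=0b10100110, row AND col = 0b10000110 = 134; 134 != 166 -> empty

Answer: no no no yes no no no no no no no no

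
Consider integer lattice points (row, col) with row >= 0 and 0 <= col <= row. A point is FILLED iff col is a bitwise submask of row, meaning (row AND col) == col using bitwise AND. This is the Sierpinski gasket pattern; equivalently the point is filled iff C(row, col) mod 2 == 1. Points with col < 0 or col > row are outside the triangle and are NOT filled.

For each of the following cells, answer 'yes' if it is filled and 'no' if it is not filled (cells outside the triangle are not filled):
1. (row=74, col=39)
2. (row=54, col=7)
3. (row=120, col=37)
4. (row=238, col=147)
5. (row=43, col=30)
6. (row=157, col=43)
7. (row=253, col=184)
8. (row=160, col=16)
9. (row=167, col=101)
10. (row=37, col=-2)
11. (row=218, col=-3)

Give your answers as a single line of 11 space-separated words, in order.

Answer: no no no no no no yes no no no no

Derivation:
(74,39): row=0b1001010, col=0b100111, row AND col = 0b10 = 2; 2 != 39 -> empty
(54,7): row=0b110110, col=0b111, row AND col = 0b110 = 6; 6 != 7 -> empty
(120,37): row=0b1111000, col=0b100101, row AND col = 0b100000 = 32; 32 != 37 -> empty
(238,147): row=0b11101110, col=0b10010011, row AND col = 0b10000010 = 130; 130 != 147 -> empty
(43,30): row=0b101011, col=0b11110, row AND col = 0b1010 = 10; 10 != 30 -> empty
(157,43): row=0b10011101, col=0b101011, row AND col = 0b1001 = 9; 9 != 43 -> empty
(253,184): row=0b11111101, col=0b10111000, row AND col = 0b10111000 = 184; 184 == 184 -> filled
(160,16): row=0b10100000, col=0b10000, row AND col = 0b0 = 0; 0 != 16 -> empty
(167,101): row=0b10100111, col=0b1100101, row AND col = 0b100101 = 37; 37 != 101 -> empty
(37,-2): col outside [0, 37] -> not filled
(218,-3): col outside [0, 218] -> not filled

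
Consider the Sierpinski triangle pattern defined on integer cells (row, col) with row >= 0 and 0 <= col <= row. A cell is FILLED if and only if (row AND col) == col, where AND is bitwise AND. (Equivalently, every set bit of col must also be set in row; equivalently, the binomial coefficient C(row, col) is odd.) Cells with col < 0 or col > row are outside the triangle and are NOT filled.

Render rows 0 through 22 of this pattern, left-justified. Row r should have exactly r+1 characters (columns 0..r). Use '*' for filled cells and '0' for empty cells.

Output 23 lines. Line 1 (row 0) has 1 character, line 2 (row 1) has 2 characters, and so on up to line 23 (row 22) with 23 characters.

r0=0: *
r1=1: **
r2=10: *0*
r3=11: ****
r4=100: *000*
r5=101: **00**
r6=110: *0*0*0*
r7=111: ********
r8=1000: *0000000*
r9=1001: **000000**
r10=1010: *0*00000*0*
r11=1011: ****0000****
r12=1100: *000*000*000*
r13=1101: **00**00**00**
r14=1110: *0*0*0*0*0*0*0*
r15=1111: ****************
r16=10000: *000000000000000*
r17=10001: **00000000000000**
r18=10010: *0*0000000000000*0*
r19=10011: ****000000000000****
r20=10100: *000*00000000000*000*
r21=10101: **00**0000000000**00**
r22=10110: *0*0*0*000000000*0*0*0*

Answer: *
**
*0*
****
*000*
**00**
*0*0*0*
********
*0000000*
**000000**
*0*00000*0*
****0000****
*000*000*000*
**00**00**00**
*0*0*0*0*0*0*0*
****************
*000000000000000*
**00000000000000**
*0*0000000000000*0*
****000000000000****
*000*00000000000*000*
**00**0000000000**00**
*0*0*0*000000000*0*0*0*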